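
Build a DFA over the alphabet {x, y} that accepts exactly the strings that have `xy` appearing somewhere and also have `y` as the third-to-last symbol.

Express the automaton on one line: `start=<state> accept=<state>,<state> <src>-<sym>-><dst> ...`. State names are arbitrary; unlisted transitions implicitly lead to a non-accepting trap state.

Build one automaton per condition and run them in lockstep. The first has 3 states tracking whether and how much of `xy` has been seen; the second has 15 states tracking the last 3 symbols read. A product state is a pair (one from each), accepting exactly when both do. Equivalent product states are then merged.
          x    y  
>  q0     q1   q2 
   q1     q1   q3 
   q2     q4   q2 
   q3     q5   q6 
   q4     q1   q7 
   q5     q8   q7 
   q6     q9  q10 
 * q7     q5   q6 
 * q8     q1   q3 
 * q9     q8   q7 
 * q10    q9  q10 
(> = start, * = accepting)

start=q0 accept=q7,q8,q9,q10 q0-x->q1 q0-y->q2 q1-x->q1 q1-y->q3 q2-x->q4 q2-y->q2 q3-x->q5 q3-y->q6 q4-x->q1 q4-y->q7 q5-x->q8 q5-y->q7 q6-x->q9 q6-y->q10 q7-x->q5 q7-y->q6 q8-x->q1 q8-y->q3 q9-x->q8 q9-y->q7 q10-x->q9 q10-y->q10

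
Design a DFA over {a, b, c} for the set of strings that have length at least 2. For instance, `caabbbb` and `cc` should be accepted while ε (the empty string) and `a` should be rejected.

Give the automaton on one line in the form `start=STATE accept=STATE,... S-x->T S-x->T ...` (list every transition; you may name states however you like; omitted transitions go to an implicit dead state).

start=S0 accept=S2,S3 S0-a->S1 S0-b->S1 S0-c->S1 S1-a->S2 S1-b->S2 S1-c->S2 S2-a->S3 S2-b->S3 S2-c->S3 S3-a->S3 S3-b->S3 S3-c->S3

Count input length up to 3: every symbol moves from S0 toward S3, which means 'more than 2' and absorbs. Accept from {S2, S3}.
        a   b   c  
>  S0   S1  S1  S1 
   S1   S2  S2  S2 
 * S2   S3  S3  S3 
 * S3   S3  S3  S3 
(> = start, * = accepting)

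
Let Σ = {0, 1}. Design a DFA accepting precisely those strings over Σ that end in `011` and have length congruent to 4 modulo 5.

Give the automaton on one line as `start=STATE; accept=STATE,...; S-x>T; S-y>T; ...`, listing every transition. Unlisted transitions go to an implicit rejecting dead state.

start=q0; accept=q12; q0-0>q1; q0-1>q2; q1-0>q3; q1-1>q4; q2-0>q3; q2-1>q5; q3-0>q6; q3-1>q7; q4-0>q6; q4-1>q8; q5-0>q6; q5-1>q9; q6-0>q10; q6-1>q11; q7-0>q10; q7-1>q12; q8-0>q10; q8-1>q13; q9-0>q10; q9-1>q13; q10-0>q14; q10-1>q15; q11-0>q14; q11-1>q16; q12-0>q14; q12-1>q0; q13-0>q14; q13-1>q0; q14-0>q1; q14-1>q17; q15-0>q1; q15-1>q18; q16-0>q1; q16-1>q2; q17-0>q3; q17-1>q19; q18-0>q3; q18-1>q5; q19-0>q6; q19-1>q9

Run two small machines in parallel and take their product. The first has 4 states tracking how much of the suffix `011` has currently been matched; the second has 5 states tracking the input length modulo 5. A product state is a pair (one from each), accepting exactly when both do.
A 20-state machine:
          0    1  
>  q0     q1   q2 
   q1     q3   q4 
   q2     q3   q5 
   q3     q6   q7 
   q4     q6   q8 
   q5     q6   q9 
   q6    q10  q11 
   q7    q10  q12 
   q8    q10  q13 
   q9    q10  q13 
   q10   q14  q15 
   q11   q14  q16 
 * q12   q14   q0 
   q13   q14   q0 
   q14    q1  q17 
   q15    q1  q18 
   q16    q1   q2 
   q17    q3  q19 
   q18    q3   q5 
   q19    q6   q9 
(> = start, * = accepting)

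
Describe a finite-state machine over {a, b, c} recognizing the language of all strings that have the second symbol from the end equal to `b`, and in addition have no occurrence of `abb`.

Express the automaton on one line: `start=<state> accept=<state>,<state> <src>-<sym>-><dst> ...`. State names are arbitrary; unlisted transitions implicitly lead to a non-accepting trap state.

start=q0 accept=q4,q5,q6 q0-a->q1 q0-b->q2 q0-c->q0 q1-a->q1 q1-b->q3 q1-c->q0 q2-a->q4 q2-b->q5 q2-c->q6 q3-a->q4 q3-b->q7 q3-c->q6 q4-a->q1 q4-b->q3 q4-c->q0 q5-a->q4 q5-b->q5 q5-c->q6 q6-a->q1 q6-b->q2 q6-c->q0 q7-a->q7 q7-b->q7 q7-c->q7

Run two small machines in parallel and take their product. One (13 states) tracks the last 2 symbols read; the other (4 states) tracks partial matches of the forbidden pattern `abb`. Each combined state is a pair, one component from each; accept when both components accept. Equivalent product states are then merged.
With 8 states:
        a   b   c  
>  q0   q1  q2  q0 
   q1   q1  q3  q0 
   q2   q4  q5  q6 
   q3   q4  q7  q6 
 * q4   q1  q3  q0 
 * q5   q4  q5  q6 
 * q6   q1  q2  q0 
   q7   q7  q7  q7 
(> = start, * = accepting)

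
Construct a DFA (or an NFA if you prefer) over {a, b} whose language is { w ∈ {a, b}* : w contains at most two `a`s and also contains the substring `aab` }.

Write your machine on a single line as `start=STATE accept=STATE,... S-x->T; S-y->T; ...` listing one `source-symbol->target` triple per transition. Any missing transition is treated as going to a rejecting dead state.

start=q0; accept=q4; q0-a->q1; q0-b->q0; q1-a->q2; q1-b->q3; q2-a->q3; q2-b->q4; q3-a->q3; q3-b->q3; q4-a->q3; q4-b->q4

Build one automaton per condition and run them in lockstep. One (4 states) tracks the count of `a`s, saturating at 3; the other (4 states) tracks whether and how much of `aab` has been seen. Each combined state is a pair, one component from each; accept when both components accept. Equivalent product states are then merged.
5 states suffice.
        a   b  
>  q0   q1  q0 
   q1   q2  q3 
   q2   q3  q4 
   q3   q3  q3 
 * q4   q3  q4 
(> = start, * = accepting)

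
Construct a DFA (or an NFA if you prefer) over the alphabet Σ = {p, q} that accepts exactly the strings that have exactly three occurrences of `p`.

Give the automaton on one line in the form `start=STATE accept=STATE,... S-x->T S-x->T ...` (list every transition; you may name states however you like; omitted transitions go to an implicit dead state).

start=A accept=D A-p->B A-q->A B-p->C B-q->B C-p->D C-q->C D-p->E D-q->D E-p->E E-q->E

Count `p`s, saturating at 4: states A through D mean 0 through 3 `p`s seen; E means more than 3. Each `p` increments (capped at E); other symbols loop. Accept from {D}.
5 states suffice.
       p  q 
>  A   B  A 
   B   C  B 
   C   D  C 
 * D   E  D 
   E   E  E 
(> = start, * = accepting)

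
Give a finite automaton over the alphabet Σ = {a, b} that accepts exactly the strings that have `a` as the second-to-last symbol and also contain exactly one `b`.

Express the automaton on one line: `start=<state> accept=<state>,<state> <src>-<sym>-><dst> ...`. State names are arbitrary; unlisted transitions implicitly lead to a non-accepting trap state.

start=q0 accept=q3,q6 q0-a->q1 q0-b->q2 q1-a->q1 q1-b->q3 q2-a->q4 q2-b->q5 q3-a->q4 q3-b->q5 q4-a->q6 q4-b->q5 q5-a->q5 q5-b->q5 q6-a->q6 q6-b->q5

Handle the two conditions separately and then intersect. The first has 7 states tracking the last 2 symbols read; the second has 3 states tracking the count of `b`s, saturating at 2. A product state is a pair (one from each), accepting exactly when both do. After merging equivalent states the machine shrinks.
        a   b  
>  q0   q1  q2 
   q1   q1  q3 
   q2   q4  q5 
 * q3   q4  q5 
   q4   q6  q5 
   q5   q5  q5 
 * q6   q6  q5 
(> = start, * = accepting)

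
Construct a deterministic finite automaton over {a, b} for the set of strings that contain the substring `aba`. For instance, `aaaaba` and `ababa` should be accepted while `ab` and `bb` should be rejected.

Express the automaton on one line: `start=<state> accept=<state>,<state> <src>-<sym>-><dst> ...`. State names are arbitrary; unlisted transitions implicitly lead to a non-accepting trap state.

start=q0 accept=q3 q0-a->q1 q0-b->q0 q1-a->q1 q1-b->q2 q2-a->q3 q2-b->q0 q3-a->q3 q3-b->q3

States q0..q2 record the length of the longest prefix of `aba` that matches the current input suffix. Reaching q3 means `aba` has been seen, and we stay there forever. Accept from q3.
4 states suffice.
        a   b  
>  q0   q1  q0 
   q1   q1  q2 
   q2   q3  q0 
 * q3   q3  q3 
(> = start, * = accepting)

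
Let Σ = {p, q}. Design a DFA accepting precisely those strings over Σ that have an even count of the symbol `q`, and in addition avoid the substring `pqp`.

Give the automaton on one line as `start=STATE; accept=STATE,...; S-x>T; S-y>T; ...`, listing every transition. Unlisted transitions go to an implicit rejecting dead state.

start=A; accept=A,B,G; A-p>B; A-q>C; B-p>B; B-q>D; C-p>E; C-q>A; D-p>F; D-q>A; E-p>E; E-q>G; F-p>F; F-q>F; G-p>F; G-q>C

Handle the two conditions separately and then intersect. The first has 2 states tracking the count of `q`s modulo 2; the second has 4 states tracking partial matches of the forbidden pattern `pqp`. A product state is a pair (one from each), accepting exactly when both do. After merging equivalent states the machine shrinks.
7 states suffice.
       p  q 
>* A   B  C 
 * B   B  D 
   C   E  A 
   D   F  A 
   E   E  G 
   F   F  F 
 * G   F  C 
(> = start, * = accepting)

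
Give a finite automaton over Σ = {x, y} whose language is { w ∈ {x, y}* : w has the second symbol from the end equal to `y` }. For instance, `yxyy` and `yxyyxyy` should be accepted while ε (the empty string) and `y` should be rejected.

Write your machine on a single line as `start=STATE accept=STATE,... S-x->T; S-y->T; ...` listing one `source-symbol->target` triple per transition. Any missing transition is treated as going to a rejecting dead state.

start=A; accept=F,G; A-x->B; A-y->C; B-x->D; B-y->E; C-x->F; C-y->G; D-x->D; D-y->E; E-x->F; E-y->G; F-x->D; F-y->E; G-x->F; G-y->G

Because acceptance depends on a position counted from the end, the machine has to buffer the most recent 2 symbols. Make each state the string of the last up-to-2 symbols read; on input `x` shift the window left and append `x`. Accept when the buffered window has length 2 and begins with `y`.
With 7 states:
       x  y 
>  A   B  C 
   B   D  E 
   C   F  G 
   D   D  E 
   E   F  G 
 * F   D  E 
 * G   F  G 
(> = start, * = accepting)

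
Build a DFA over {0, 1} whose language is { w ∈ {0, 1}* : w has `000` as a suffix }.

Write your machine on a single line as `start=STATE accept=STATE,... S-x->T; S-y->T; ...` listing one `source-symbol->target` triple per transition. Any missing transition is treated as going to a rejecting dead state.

start=A; accept=D; A-0->B; A-1->A; B-0->C; B-1->A; C-0->D; C-1->A; D-0->D; D-1->A

Let each state record the length of the longest suffix of the input read so far that is also a prefix of `000`. B means the last symbol is `0`; C means the last 2 symbols are `00`; D means the last 3 symbols are `000`. Accept only at D, where the string currently ends in `000`.
A 4-state machine:
       0  1 
>  A   B  A 
   B   C  A 
   C   D  A 
 * D   D  A 
(> = start, * = accepting)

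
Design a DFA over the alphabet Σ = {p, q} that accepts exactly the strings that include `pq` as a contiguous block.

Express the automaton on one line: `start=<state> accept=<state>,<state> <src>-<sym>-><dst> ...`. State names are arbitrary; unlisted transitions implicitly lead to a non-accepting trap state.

Track how much of `pq` has been matched so far: state S0 is no progress, S2 is the absorbing accept state reached once `pq` has occurred. Intermediate states record partial matches; on a mismatch, fall back to the longest reusable overlap.
A 3-state machine:
        p   q  
>  S0   S1  S0 
   S1   S1  S2 
 * S2   S2  S2 
(> = start, * = accepting)

start=S0 accept=S2 S0-p->S1 S0-q->S0 S1-p->S1 S1-q->S2 S2-p->S2 S2-q->S2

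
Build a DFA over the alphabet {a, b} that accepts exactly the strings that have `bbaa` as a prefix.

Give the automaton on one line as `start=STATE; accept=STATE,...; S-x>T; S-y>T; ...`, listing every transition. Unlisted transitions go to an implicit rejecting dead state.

Check the first 4 symbols one by one: q0 through q3 record how many have matched `bbaa` so far; any wrong symbol goes to the dead state q5. After all 4 match we enter the accepting sink q4.
A 6-state machine:
        a   b  
>  q0   q5  q1 
   q1   q5  q2 
   q2   q3  q5 
   q3   q4  q5 
 * q4   q4  q4 
   q5   q5  q5 
(> = start, * = accepting)

start=q0; accept=q4; q0-a>q5; q0-b>q1; q1-a>q5; q1-b>q2; q2-a>q3; q2-b>q5; q3-a>q4; q3-b>q5; q4-a>q4; q4-b>q4; q5-a>q5; q5-b>q5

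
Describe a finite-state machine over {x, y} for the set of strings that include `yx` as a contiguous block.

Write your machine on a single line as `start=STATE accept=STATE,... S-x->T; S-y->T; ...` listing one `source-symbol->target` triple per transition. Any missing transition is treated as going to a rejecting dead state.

start=S0; accept=S2; S0-x->S0; S0-y->S1; S1-x->S2; S1-y->S1; S2-x->S2; S2-y->S2

Track how much of `yx` has been matched so far: state S0 is no progress, S2 is the absorbing accept state reached once `yx` has occurred. Intermediate states record partial matches; on a mismatch, fall back to the longest reusable overlap.
A 3-state machine:
        x   y  
>  S0   S0  S1 
   S1   S2  S1 
 * S2   S2  S2 
(> = start, * = accepting)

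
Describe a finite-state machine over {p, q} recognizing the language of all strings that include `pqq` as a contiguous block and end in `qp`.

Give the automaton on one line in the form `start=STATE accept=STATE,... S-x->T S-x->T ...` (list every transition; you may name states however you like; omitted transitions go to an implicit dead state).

Build one automaton per condition and run them in lockstep. One (4 states) tracks whether and how much of `pqq` has been seen; the other (3 states) tracks how much of the suffix `qp` has currently been matched. Each combined state is a pair, one component from each; accept when both components accept. Minimizing collapses redundant product states.
A 6-state machine:
        p   q  
>  S0   S1  S0 
   S1   S1  S2 
   S2   S1  S3 
   S3   S4  S3 
 * S4   S5  S3 
   S5   S5  S3 
(> = start, * = accepting)

start=S0 accept=S4 S0-p->S1 S0-q->S0 S1-p->S1 S1-q->S2 S2-p->S1 S2-q->S3 S3-p->S4 S3-q->S3 S4-p->S5 S4-q->S3 S5-p->S5 S5-q->S3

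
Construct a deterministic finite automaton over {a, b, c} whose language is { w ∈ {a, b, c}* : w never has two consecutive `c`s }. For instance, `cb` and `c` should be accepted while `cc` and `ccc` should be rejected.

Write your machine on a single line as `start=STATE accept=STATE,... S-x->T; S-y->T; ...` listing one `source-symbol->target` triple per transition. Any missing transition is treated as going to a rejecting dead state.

Track partial matches of the forbidden pattern `cc`. State s2 is a dead state reached once `cc` has occurred; every other state accepts. s0 means no part of `cc` is currently matched.
With 3 states:
        a   b   c  
>* s0   s0  s0  s1 
 * s1   s0  s0  s2 
   s2   s2  s2  s2 
(> = start, * = accepting)

start=s0; accept=s0,s1; s0-a->s0; s0-b->s0; s0-c->s1; s1-a->s0; s1-b->s0; s1-c->s2; s2-a->s2; s2-b->s2; s2-c->s2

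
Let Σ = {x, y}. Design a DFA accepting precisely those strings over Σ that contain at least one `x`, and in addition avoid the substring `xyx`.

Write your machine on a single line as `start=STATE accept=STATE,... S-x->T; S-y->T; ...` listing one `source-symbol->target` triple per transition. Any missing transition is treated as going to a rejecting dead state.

Run two small machines in parallel and take their product. The first has 3 states tracking the count of `x`s, saturating at 2; the second has 4 states tracking partial matches of the forbidden pattern `xyx`. A product state is a pair (one from each), accepting exactly when both do. After merging equivalent states the machine shrinks.
A 5-state machine:
        x   y  
>  S0   S1  S0 
 * S1   S1  S2 
 * S2   S3  S4 
   S3   S3  S3 
 * S4   S1  S4 
(> = start, * = accepting)

start=S0; accept=S1,S2,S4; S0-x->S1; S0-y->S0; S1-x->S1; S1-y->S2; S2-x->S3; S2-y->S4; S3-x->S3; S3-y->S3; S4-x->S1; S4-y->S4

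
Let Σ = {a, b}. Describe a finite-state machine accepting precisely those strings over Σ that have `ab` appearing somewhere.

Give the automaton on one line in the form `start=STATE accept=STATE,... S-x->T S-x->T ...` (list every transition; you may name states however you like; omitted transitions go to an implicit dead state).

start=q0 accept=q2 q0-a->q1 q0-b->q0 q1-a->q1 q1-b->q2 q2-a->q2 q2-b->q2

Track how much of `ab` has been matched so far: state q0 is no progress, q2 is the absorbing accept state reached once `ab` has occurred. Intermediate states record partial matches; on a mismatch, fall back to the longest reusable overlap.
A 3-state machine:
        a   b  
>  q0   q1  q0 
   q1   q1  q2 
 * q2   q2  q2 
(> = start, * = accepting)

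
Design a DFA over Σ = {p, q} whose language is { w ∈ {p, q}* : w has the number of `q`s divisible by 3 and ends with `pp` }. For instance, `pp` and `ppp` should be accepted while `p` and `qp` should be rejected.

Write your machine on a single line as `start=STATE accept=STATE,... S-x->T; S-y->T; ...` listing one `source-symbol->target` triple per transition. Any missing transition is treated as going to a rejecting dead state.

Build one automaton per condition and run them in lockstep. The first has 3 states tracking the count of `q`s modulo 3; the second has 3 states tracking how much of the suffix `pp` has currently been matched. A product state is a pair (one from each), accepting exactly when both do. Equivalent product states are then merged.
A 5-state machine:
        p   q  
>  s0   s1  s2 
   s1   s3  s2 
   s2   s2  s4 
 * s3   s3  s2 
   s4   s4  s0 
(> = start, * = accepting)

start=s0; accept=s3; s0-p->s1; s0-q->s2; s1-p->s3; s1-q->s2; s2-p->s2; s2-q->s4; s3-p->s3; s3-q->s2; s4-p->s4; s4-q->s0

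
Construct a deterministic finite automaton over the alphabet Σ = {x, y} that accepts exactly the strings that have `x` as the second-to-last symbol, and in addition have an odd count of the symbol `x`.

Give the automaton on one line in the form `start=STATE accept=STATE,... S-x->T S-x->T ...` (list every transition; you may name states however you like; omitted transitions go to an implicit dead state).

start=S0 accept=S3,S4 S0-x->S1 S0-y->S0 S1-x->S2 S1-y->S3 S2-x->S4 S2-y->S0 S3-x->S2 S3-y->S5 S4-x->S2 S4-y->S3 S5-x->S2 S5-y->S5

Handle the two conditions separately and then intersect. One (7 states) tracks the last 2 symbols read; the other (2 states) tracks the count of `x`s modulo 2. Each combined state is a pair, one component from each; accept when both components accept. Minimizing collapses redundant product states.
A 6-state machine:
        x   y  
>  S0   S1  S0 
   S1   S2  S3 
   S2   S4  S0 
 * S3   S2  S5 
 * S4   S2  S3 
   S5   S2  S5 
(> = start, * = accepting)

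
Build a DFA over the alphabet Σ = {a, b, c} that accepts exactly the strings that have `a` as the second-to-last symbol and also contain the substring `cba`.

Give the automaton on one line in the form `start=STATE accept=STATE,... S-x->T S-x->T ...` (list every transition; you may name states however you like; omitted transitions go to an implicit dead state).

Handle the two conditions separately and then intersect. The first has 13 states tracking the last 2 symbols read; the second has 4 states tracking whether and how much of `cba` has been seen. A product state is a pair (one from each), accepting exactly when both do.
A 22-state machine:
          a    b    c  
>  q0     q1   q2   q3 
   q1     q4   q5   q6 
   q2     q7   q8   q9 
   q3    q10  q11  q12 
   q4     q4   q5   q6 
   q5     q7   q8   q9 
   q6    q10  q11  q12 
   q7     q4   q5   q6 
   q8     q7   q8   q9 
   q9    q10  q11  q12 
   q10    q4   q5   q6 
   q11   q13   q8   q9 
   q12   q10  q11  q12 
   q13   q14  q15  q16 
 * q14   q14  q15  q16 
 * q15   q13  q17  q18 
 * q16   q19  q20  q21 
   q17   q13  q17  q18 
   q18   q19  q20  q21 
   q19   q14  q15  q16 
   q20   q13  q17  q18 
   q21   q19  q20  q21 
(> = start, * = accepting)

start=q0 accept=q14,q15,q16 q0-a->q1 q0-b->q2 q0-c->q3 q1-a->q4 q1-b->q5 q1-c->q6 q2-a->q7 q2-b->q8 q2-c->q9 q3-a->q10 q3-b->q11 q3-c->q12 q4-a->q4 q4-b->q5 q4-c->q6 q5-a->q7 q5-b->q8 q5-c->q9 q6-a->q10 q6-b->q11 q6-c->q12 q7-a->q4 q7-b->q5 q7-c->q6 q8-a->q7 q8-b->q8 q8-c->q9 q9-a->q10 q9-b->q11 q9-c->q12 q10-a->q4 q10-b->q5 q10-c->q6 q11-a->q13 q11-b->q8 q11-c->q9 q12-a->q10 q12-b->q11 q12-c->q12 q13-a->q14 q13-b->q15 q13-c->q16 q14-a->q14 q14-b->q15 q14-c->q16 q15-a->q13 q15-b->q17 q15-c->q18 q16-a->q19 q16-b->q20 q16-c->q21 q17-a->q13 q17-b->q17 q17-c->q18 q18-a->q19 q18-b->q20 q18-c->q21 q19-a->q14 q19-b->q15 q19-c->q16 q20-a->q13 q20-b->q17 q20-c->q18 q21-a->q19 q21-b->q20 q21-c->q21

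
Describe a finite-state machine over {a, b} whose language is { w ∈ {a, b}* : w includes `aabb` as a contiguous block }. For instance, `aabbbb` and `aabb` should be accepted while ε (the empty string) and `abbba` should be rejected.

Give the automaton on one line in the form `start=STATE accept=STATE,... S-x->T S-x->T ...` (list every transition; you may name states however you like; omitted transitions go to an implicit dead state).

Track how much of `aabb` has been matched so far: state s0 is no progress, s4 is the absorbing accept state reached once `aabb` has occurred. Intermediate states record partial matches; on a mismatch, fall back to the longest reusable overlap.
With 5 states:
        a   b  
>  s0   s1  s0 
   s1   s2  s0 
   s2   s2  s3 
   s3   s1  s4 
 * s4   s4  s4 
(> = start, * = accepting)

start=s0 accept=s4 s0-a->s1 s0-b->s0 s1-a->s2 s1-b->s0 s2-a->s2 s2-b->s3 s3-a->s1 s3-b->s4 s4-a->s4 s4-b->s4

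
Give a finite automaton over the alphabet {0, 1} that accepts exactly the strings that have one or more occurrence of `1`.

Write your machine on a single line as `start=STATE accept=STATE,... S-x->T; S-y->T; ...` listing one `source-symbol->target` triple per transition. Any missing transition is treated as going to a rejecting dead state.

start=S0; accept=S1,S2; S0-0->S0; S0-1->S1; S1-0->S1; S1-1->S2; S2-0->S2; S2-1->S2

Count `1`s, saturating at 2: state S0 means no `1` yet, S1 means one `1` seen, S2 means more than one. Each `1` increments (capped at S2); other symbols loop. Accept from {S1, S2}.
3 states suffice.
        0   1  
>  S0   S0  S1 
 * S1   S1  S2 
 * S2   S2  S2 
(> = start, * = accepting)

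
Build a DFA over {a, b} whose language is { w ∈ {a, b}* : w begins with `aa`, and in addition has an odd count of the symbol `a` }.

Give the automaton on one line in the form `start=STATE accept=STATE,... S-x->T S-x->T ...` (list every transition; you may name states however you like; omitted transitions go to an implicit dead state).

Run two small machines in parallel and take their product. The first has 4 states tracking whether the input so far still matches the prefix `aa`; the second has 2 states tracking the count of `a`s modulo 2. A product state is a pair (one from each), accepting exactly when both do.
6 states suffice.
        a   b  
>  q0   q1  q2 
   q1   q3  q4 
   q2   q4  q2 
   q3   q5  q3 
   q4   q2  q4 
 * q5   q3  q5 
(> = start, * = accepting)

start=q0 accept=q5 q0-a->q1 q0-b->q2 q1-a->q3 q1-b->q4 q2-a->q4 q2-b->q2 q3-a->q5 q3-b->q3 q4-a->q2 q4-b->q4 q5-a->q3 q5-b->q5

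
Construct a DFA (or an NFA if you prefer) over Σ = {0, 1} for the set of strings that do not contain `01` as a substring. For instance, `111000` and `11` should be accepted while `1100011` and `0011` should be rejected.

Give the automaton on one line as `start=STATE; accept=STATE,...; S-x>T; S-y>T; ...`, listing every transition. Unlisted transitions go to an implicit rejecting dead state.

This is the complement of 'contains `01`'. Use the same substring-matching states — S0 through S2 holding how much of `01` has just been matched — but flip the accepting set: everything except the trap S2 accepts.
3 states suffice.
        0   1  
>* S0   S1  S0 
 * S1   S1  S2 
   S2   S2  S2 
(> = start, * = accepting)

start=S0; accept=S0,S1; S0-0>S1; S0-1>S0; S1-0>S1; S1-1>S2; S2-0>S2; S2-1>S2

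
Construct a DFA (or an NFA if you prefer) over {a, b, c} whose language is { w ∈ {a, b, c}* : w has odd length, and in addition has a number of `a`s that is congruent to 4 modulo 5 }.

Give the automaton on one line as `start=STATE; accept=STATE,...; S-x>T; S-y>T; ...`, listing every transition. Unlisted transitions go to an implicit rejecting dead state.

Handle the two conditions separately and then intersect. The first has 2 states tracking the input length modulo 2; the second has 5 states tracking the count of `a`s modulo 5. A product state is a pair (one from each), accepting exactly when both do.
With 10 states:
        a   b   c  
>  S0   S1  S2  S2 
   S1   S3  S4  S4 
   S2   S4  S0  S0 
   S3   S5  S6  S6 
   S4   S6  S1  S1 
   S5   S7  S8  S8 
   S6   S8  S3  S3 
   S7   S2  S9  S9 
   S8   S9  S5  S5 
 * S9   S0  S7  S7 
(> = start, * = accepting)

start=S0; accept=S9; S0-a>S1; S0-b>S2; S0-c>S2; S1-a>S3; S1-b>S4; S1-c>S4; S2-a>S4; S2-b>S0; S2-c>S0; S3-a>S5; S3-b>S6; S3-c>S6; S4-a>S6; S4-b>S1; S4-c>S1; S5-a>S7; S5-b>S8; S5-c>S8; S6-a>S8; S6-b>S3; S6-c>S3; S7-a>S2; S7-b>S9; S7-c>S9; S8-a>S9; S8-b>S5; S8-c>S5; S9-a>S0; S9-b>S7; S9-c>S7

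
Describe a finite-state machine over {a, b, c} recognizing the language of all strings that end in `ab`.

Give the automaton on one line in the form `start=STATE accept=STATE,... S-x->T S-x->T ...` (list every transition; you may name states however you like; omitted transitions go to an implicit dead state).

start=S0 accept=S2 S0-a->S1 S0-b->S0 S0-c->S0 S1-a->S1 S1-b->S2 S1-c->S0 S2-a->S1 S2-b->S0 S2-c->S0

Remember how much of `ab` the current input suffix matches. State S0 means no match yet; S1 means the last symbol is `a`; S2 means the last 2 symbols are `ab`. Only S2 accepts. On a mismatch, fall back to the longest proper suffix that is still a prefix of `ab`.
        a   b   c  
>  S0   S1  S0  S0 
   S1   S1  S2  S0 
 * S2   S1  S0  S0 
(> = start, * = accepting)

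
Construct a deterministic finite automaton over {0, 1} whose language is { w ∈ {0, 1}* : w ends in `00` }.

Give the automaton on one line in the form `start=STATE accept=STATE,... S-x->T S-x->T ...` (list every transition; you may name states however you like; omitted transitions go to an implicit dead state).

Let each state record the length of the longest suffix of the input read so far that is also a prefix of `00`. S1 means the last symbol is `0`; S2 means the last 2 symbols are `00`. Accept only at S2, where the string currently ends in `00`.
With 3 states:
        0   1  
>  S0   S1  S0 
   S1   S2  S0 
 * S2   S2  S0 
(> = start, * = accepting)

start=S0 accept=S2 S0-0->S1 S0-1->S0 S1-0->S2 S1-1->S0 S2-0->S2 S2-1->S0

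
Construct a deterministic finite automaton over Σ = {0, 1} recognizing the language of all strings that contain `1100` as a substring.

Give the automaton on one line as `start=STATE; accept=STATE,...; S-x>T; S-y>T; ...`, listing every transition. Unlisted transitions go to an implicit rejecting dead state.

States q0..q3 record the length of the longest prefix of `1100` that matches the current input suffix. Reaching q4 means `1100` has been seen, and we stay there forever. Accept from q4.
5 states suffice.
        0   1  
>  q0   q0  q1 
   q1   q0  q2 
   q2   q3  q2 
   q3   q4  q1 
 * q4   q4  q4 
(> = start, * = accepting)

start=q0; accept=q4; q0-0>q0; q0-1>q1; q1-0>q0; q1-1>q2; q2-0>q3; q2-1>q2; q3-0>q4; q3-1>q1; q4-0>q4; q4-1>q4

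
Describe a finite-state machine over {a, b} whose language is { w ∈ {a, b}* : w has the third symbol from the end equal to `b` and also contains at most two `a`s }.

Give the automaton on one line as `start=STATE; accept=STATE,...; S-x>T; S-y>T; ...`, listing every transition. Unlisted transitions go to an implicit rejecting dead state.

start=s0; accept=s11,s12,s13,s14,s16,s17,s18,s19; s0-a>s1; s0-b>s2; s1-a>s3; s1-b>s4; s2-a>s5; s2-b>s6; s3-a>s7; s3-b>s8; s4-a>s9; s4-b>s10; s5-a>s11; s5-b>s12; s6-a>s13; s6-b>s14; s7-a>s7; s7-b>s7; s8-a>s7; s8-b>s15; s9-a>s7; s9-b>s16; s10-a>s17; s10-b>s18; s11-a>s7; s11-b>s8; s12-a>s9; s12-b>s10; s13-a>s11; s13-b>s12; s14-a>s13; s14-b>s14; s15-a>s7; s15-b>s19; s16-a>s7; s16-b>s15; s17-a>s7; s17-b>s16; s18-a>s17; s18-b>s18; s19-a>s7; s19-b>s19

Build one automaton per condition and run them in lockstep. The first has 15 states tracking the last 3 symbols read; the second has 4 states tracking the count of `a`s, saturating at 3. A product state is a pair (one from each), accepting exactly when both do. After merging equivalent states the machine shrinks.
With 20 states:
          a    b  
>  s0     s1   s2 
   s1     s3   s4 
   s2     s5   s6 
   s3     s7   s8 
   s4     s9  s10 
   s5    s11  s12 
   s6    s13  s14 
   s7     s7   s7 
   s8     s7  s15 
   s9     s7  s16 
   s10   s17  s18 
 * s11    s7   s8 
 * s12    s9  s10 
 * s13   s11  s12 
 * s14   s13  s14 
   s15    s7  s19 
 * s16    s7  s15 
 * s17    s7  s16 
 * s18   s17  s18 
 * s19    s7  s19 
(> = start, * = accepting)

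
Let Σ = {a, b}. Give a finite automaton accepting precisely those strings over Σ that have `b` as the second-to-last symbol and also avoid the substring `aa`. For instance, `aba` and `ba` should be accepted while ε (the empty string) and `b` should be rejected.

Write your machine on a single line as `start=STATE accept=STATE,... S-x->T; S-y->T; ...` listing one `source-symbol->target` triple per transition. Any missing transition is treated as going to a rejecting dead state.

Build one automaton per condition and run them in lockstep. The first has 7 states tracking the last 2 symbols read; the second has 3 states tracking partial matches of the forbidden pattern `aa`. A product state is a pair (one from each), accepting exactly when both do. After merging equivalent states the machine shrinks.
With 6 states:
        a   b  
>  s0   s1  s2 
   s1   s3  s2 
   s2   s4  s5 
   s3   s3  s3 
 * s4   s3  s2 
 * s5   s4  s5 
(> = start, * = accepting)

start=s0; accept=s4,s5; s0-a->s1; s0-b->s2; s1-a->s3; s1-b->s2; s2-a->s4; s2-b->s5; s3-a->s3; s3-b->s3; s4-a->s3; s4-b->s2; s5-a->s4; s5-b->s5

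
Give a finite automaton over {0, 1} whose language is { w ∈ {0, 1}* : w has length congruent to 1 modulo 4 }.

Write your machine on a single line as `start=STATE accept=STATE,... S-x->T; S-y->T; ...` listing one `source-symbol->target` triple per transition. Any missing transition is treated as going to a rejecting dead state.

Only the length mod 4 matters, so use a 4-cycle: from any state, every input symbol moves to the next state, wrapping S3 back to S0. Mark S1 accepting.
With 4 states:
        0   1  
>  S0   S1  S1 
 * S1   S2  S2 
   S2   S3  S3 
   S3   S0  S0 
(> = start, * = accepting)

start=S0; accept=S1; S0-0->S1; S0-1->S1; S1-0->S2; S1-1->S2; S2-0->S3; S2-1->S3; S3-0->S0; S3-1->S0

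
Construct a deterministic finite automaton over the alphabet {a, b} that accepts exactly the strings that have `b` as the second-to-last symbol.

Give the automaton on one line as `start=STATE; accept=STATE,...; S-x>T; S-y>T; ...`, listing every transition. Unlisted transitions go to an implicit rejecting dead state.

Because acceptance depends on a position counted from the end, the machine has to buffer the most recent 2 symbols. Make each state the string of the last up-to-2 symbols read; on input `x` shift the window left and append `x`. Accept when the buffered window has length 2 and begins with `b`.
7 states suffice.
        a   b  
>  s0   s1  s2 
   s1   s3  s4 
   s2   s5  s6 
   s3   s3  s4 
   s4   s5  s6 
 * s5   s3  s4 
 * s6   s5  s6 
(> = start, * = accepting)

start=s0; accept=s5,s6; s0-a>s1; s0-b>s2; s1-a>s3; s1-b>s4; s2-a>s5; s2-b>s6; s3-a>s3; s3-b>s4; s4-a>s5; s4-b>s6; s5-a>s3; s5-b>s4; s6-a>s5; s6-b>s6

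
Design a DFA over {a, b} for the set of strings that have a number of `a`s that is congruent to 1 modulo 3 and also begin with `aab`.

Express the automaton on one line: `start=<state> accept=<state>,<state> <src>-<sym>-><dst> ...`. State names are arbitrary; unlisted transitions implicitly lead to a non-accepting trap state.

start=q0 accept=q8 q0-a->q1 q0-b->q2 q1-a->q3 q1-b->q4 q2-a->q4 q2-b->q2 q3-a->q2 q3-b->q5 q4-a->q6 q4-b->q4 q5-a->q7 q5-b->q5 q6-a->q2 q6-b->q6 q7-a->q8 q7-b->q7 q8-a->q5 q8-b->q8

Build one automaton per condition and run them in lockstep. The first has 3 states tracking the count of `a`s modulo 3; the second has 5 states tracking whether the input so far still matches the prefix `aab`. A product state is a pair (one from each), accepting exactly when both do.
A 9-state machine:
        a   b  
>  q0   q1  q2 
   q1   q3  q4 
   q2   q4  q2 
   q3   q2  q5 
   q4   q6  q4 
   q5   q7  q5 
   q6   q2  q6 
   q7   q8  q7 
 * q8   q5  q8 
(> = start, * = accepting)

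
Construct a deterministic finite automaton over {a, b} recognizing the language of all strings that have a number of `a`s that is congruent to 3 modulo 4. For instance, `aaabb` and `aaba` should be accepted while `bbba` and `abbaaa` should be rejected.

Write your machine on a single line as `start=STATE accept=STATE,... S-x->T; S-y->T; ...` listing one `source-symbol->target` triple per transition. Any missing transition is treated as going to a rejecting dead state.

start=S0; accept=S3; S0-a->S1; S0-b->S0; S1-a->S2; S1-b->S1; S2-a->S3; S2-b->S2; S3-a->S0; S3-b->S3

Keep the running count of `a`s modulo 4: each `a` advances along the cycle S0 → S1 → S2 → S3 → S0 while other symbols loop. Accept at S3.
        a   b  
>  S0   S1  S0 
   S1   S2  S1 
   S2   S3  S2 
 * S3   S0  S3 
(> = start, * = accepting)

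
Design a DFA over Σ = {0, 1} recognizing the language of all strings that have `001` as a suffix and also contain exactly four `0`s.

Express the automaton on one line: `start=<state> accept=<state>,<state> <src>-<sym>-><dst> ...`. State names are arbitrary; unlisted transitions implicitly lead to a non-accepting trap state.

start=s0 accept=s12 s0-0->s1 s0-1->s0 s1-0->s2 s1-1->s3 s2-0->s4 s2-1->s5 s3-0->s6 s3-1->s3 s4-0->s7 s4-1->s8 s5-0->s9 s5-1->s10 s6-0->s4 s6-1->s10 s7-0->s11 s7-1->s12 s8-0->s13 s8-1->s14 s9-0->s7 s9-1->s14 s10-0->s9 s10-1->s10 s11-0->s11 s11-1->s15 s12-0->s16 s12-1->s17 s13-0->s11 s13-1->s17 s14-0->s13 s14-1->s14 s15-0->s16 s15-1->s18 s16-0->s11 s16-1->s18 s17-0->s16 s17-1->s17 s18-0->s16 s18-1->s18

Run two small machines in parallel and take their product. The first has 4 states tracking how much of the suffix `001` has currently been matched; the second has 6 states tracking the count of `0`s, saturating at 5. A product state is a pair (one from each), accepting exactly when both do.
A 19-state machine:
          0    1  
>  s0     s1   s0 
   s1     s2   s3 
   s2     s4   s5 
   s3     s6   s3 
   s4     s7   s8 
   s5     s9  s10 
   s6     s4  s10 
   s7    s11  s12 
   s8    s13  s14 
   s9     s7  s14 
   s10    s9  s10 
   s11   s11  s15 
 * s12   s16  s17 
   s13   s11  s17 
   s14   s13  s14 
   s15   s16  s18 
   s16   s11  s18 
   s17   s16  s17 
   s18   s16  s18 
(> = start, * = accepting)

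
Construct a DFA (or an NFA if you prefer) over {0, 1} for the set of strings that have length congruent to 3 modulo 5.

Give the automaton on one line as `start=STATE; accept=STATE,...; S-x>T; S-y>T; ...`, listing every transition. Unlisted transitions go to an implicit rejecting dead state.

start=S0; accept=S3; S0-0>S1; S0-1>S1; S1-0>S2; S1-1>S2; S2-0>S3; S2-1>S3; S3-0>S4; S3-1>S4; S4-0>S0; S4-1>S0

Count input length modulo 5: every symbol advances one step around the cycle S0 → S1 → S2 → S3 → S4 → S0. Accept at S3.
        0   1  
>  S0   S1  S1 
   S1   S2  S2 
   S2   S3  S3 
 * S3   S4  S4 
   S4   S0  S0 
(> = start, * = accepting)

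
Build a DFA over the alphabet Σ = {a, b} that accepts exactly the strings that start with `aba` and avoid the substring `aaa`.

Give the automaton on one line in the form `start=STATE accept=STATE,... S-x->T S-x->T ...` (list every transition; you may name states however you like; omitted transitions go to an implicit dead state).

Handle the two conditions separately and then intersect. The first has 5 states tracking whether the input so far still matches the prefix `aba`; the second has 4 states tracking partial matches of the forbidden pattern `aaa`. A product state is a pair (one from each), accepting exactly when both do. Minimizing collapses redundant product states.
With 7 states:
        a   b  
>  S0   S1  S2 
   S1   S2  S3 
   S2   S2  S2 
   S3   S4  S2 
 * S4   S5  S6 
 * S5   S2  S6 
 * S6   S4  S6 
(> = start, * = accepting)

start=S0 accept=S4,S5,S6 S0-a->S1 S0-b->S2 S1-a->S2 S1-b->S3 S2-a->S2 S2-b->S2 S3-a->S4 S3-b->S2 S4-a->S5 S4-b->S6 S5-a->S2 S5-b->S6 S6-a->S4 S6-b->S6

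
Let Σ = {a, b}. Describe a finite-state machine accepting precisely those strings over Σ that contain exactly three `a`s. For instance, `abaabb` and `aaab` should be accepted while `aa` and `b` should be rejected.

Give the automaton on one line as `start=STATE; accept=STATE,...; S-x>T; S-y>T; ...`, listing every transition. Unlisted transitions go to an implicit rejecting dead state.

start=q0; accept=q3; q0-a>q1; q0-b>q0; q1-a>q2; q1-b>q1; q2-a>q3; q2-b>q2; q3-a>q4; q3-b>q3; q4-a>q4; q4-b>q4

Only the number of `a`s matters, and only up to 4. Make a chain q0 → q1 → q2 → q3 → q4 advanced by each `a` (with q4 absorbing); every other symbol self-loops. The accepting set is {q3}.
5 states suffice.
        a   b  
>  q0   q1  q0 
   q1   q2  q1 
   q2   q3  q2 
 * q3   q4  q3 
   q4   q4  q4 
(> = start, * = accepting)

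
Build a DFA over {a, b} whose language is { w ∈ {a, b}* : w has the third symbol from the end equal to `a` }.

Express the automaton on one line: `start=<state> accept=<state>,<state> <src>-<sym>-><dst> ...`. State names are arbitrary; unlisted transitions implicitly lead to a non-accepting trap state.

start=s0 accept=s7,s8,s9,s10 s0-a->s1 s0-b->s2 s1-a->s3 s1-b->s4 s2-a->s5 s2-b->s6 s3-a->s7 s3-b->s8 s4-a->s9 s4-b->s10 s5-a->s11 s5-b->s12 s6-a->s13 s6-b->s14 s7-a->s7 s7-b->s8 s8-a->s9 s8-b->s10 s9-a->s11 s9-b->s12 s10-a->s13 s10-b->s14 s11-a->s7 s11-b->s8 s12-a->s9 s12-b->s10 s13-a->s11 s13-b->s12 s14-a->s13 s14-b->s14

Because acceptance depends on a position counted from the end, the machine has to buffer the most recent 3 symbols. Make each state the string of the last up-to-3 symbols read; on input `x` shift the window left and append `x`. Accept when the buffered window has length 3 and begins with `a`.
A 15-state machine:
          a    b  
>  s0     s1   s2 
   s1     s3   s4 
   s2     s5   s6 
   s3     s7   s8 
   s4     s9  s10 
   s5    s11  s12 
   s6    s13  s14 
 * s7     s7   s8 
 * s8     s9  s10 
 * s9    s11  s12 
 * s10   s13  s14 
   s11    s7   s8 
   s12    s9  s10 
   s13   s11  s12 
   s14   s13  s14 
(> = start, * = accepting)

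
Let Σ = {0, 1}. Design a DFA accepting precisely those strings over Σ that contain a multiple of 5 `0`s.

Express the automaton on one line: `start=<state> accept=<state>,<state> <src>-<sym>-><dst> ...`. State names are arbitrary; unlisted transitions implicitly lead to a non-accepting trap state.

Keep the running count of `0`s modulo 5: each `0` advances along the cycle q0 → q1 → q2 → q3 → q4 → q0 while other symbols loop. Accept at q0.
With 5 states:
        0   1  
>* q0   q1  q0 
   q1   q2  q1 
   q2   q3  q2 
   q3   q4  q3 
   q4   q0  q4 
(> = start, * = accepting)

start=q0 accept=q0 q0-0->q1 q0-1->q0 q1-0->q2 q1-1->q1 q2-0->q3 q2-1->q2 q3-0->q4 q3-1->q3 q4-0->q0 q4-1->q4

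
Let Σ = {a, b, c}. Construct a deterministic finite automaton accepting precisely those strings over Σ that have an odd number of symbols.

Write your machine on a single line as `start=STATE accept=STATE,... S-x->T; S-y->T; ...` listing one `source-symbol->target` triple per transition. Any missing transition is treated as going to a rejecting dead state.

Count input length modulo 2: every symbol advances one step around the cycle S0 → S1 → S0. Accept at S1.
        a   b   c  
>  S0   S1  S1  S1 
 * S1   S0  S0  S0 
(> = start, * = accepting)

start=S0; accept=S1; S0-a->S1; S0-b->S1; S0-c->S1; S1-a->S0; S1-b->S0; S1-c->S0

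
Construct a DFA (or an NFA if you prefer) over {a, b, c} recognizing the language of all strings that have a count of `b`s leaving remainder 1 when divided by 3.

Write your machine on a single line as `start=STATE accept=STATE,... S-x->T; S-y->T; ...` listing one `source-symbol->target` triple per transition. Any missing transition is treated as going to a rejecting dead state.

The only thing that matters is how many `b`s have appeared, reduced mod 3. Use one state per residue: s0 for 0, …, s2 for 2. Reading `b` moves to the next residue; anything else stays put. s1 is accepting.
3 states suffice.
        a   b   c  
>  s0   s0  s1  s0 
 * s1   s1  s2  s1 
   s2   s2  s0  s2 
(> = start, * = accepting)

start=s0; accept=s1; s0-a->s0; s0-b->s1; s0-c->s0; s1-a->s1; s1-b->s2; s1-c->s1; s2-a->s2; s2-b->s0; s2-c->s2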